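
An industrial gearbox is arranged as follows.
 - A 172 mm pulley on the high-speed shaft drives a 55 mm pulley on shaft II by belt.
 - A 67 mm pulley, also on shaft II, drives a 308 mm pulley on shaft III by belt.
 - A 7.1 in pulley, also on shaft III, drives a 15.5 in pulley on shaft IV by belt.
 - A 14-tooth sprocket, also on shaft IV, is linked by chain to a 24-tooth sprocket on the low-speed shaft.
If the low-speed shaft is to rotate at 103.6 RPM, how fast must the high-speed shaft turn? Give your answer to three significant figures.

570 RPM

Overall ratio R = 0.31977 × 4.597 × 2.1831 × 1.7143 = 5.5013.
Required input speed = output speed × R = 103.6 × 5.5013 = 569.94 RPM.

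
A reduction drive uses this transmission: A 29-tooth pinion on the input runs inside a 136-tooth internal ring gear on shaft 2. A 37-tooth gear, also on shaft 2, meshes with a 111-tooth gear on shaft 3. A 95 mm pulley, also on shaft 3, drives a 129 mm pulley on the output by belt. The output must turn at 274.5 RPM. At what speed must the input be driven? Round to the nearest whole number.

5244 RPM

Overall ratio R = 4.6897 × 3 × 1.3579 = 19.104.
Required input speed = output speed × R = 274.5 × 19.104 = 5244.1 RPM.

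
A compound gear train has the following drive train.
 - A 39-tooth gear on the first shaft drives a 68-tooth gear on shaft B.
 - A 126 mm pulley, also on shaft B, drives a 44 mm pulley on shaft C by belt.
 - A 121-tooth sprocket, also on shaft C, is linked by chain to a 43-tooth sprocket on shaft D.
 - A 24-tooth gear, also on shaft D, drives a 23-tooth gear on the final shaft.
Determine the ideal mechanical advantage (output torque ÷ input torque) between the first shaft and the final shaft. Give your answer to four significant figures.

0.2074

Each stage contributes driven/driver: gear mesh 68/39 = 1.7436, belt 44/126 = 0.34921, chain 43/121 = 0.35537, gear mesh 23/24 = 0.95833.
Overall: 1.7436 × 0.34921 × 0.35537 × 0.95833 = 0.20736.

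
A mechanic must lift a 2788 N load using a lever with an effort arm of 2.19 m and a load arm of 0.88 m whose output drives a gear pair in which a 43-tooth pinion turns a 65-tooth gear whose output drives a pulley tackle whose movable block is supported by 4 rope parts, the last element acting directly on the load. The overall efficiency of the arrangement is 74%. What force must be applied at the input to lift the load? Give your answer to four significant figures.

Lever MA = effort arm / load arm = 2.19/0.88 = 2.4886.
Gear pair MA = 65/43 = 1.5116.
Block-and-tackle MA = number of supporting rope parts = 4.
Combined ideal MA = 2.4886 × 1.5116 × 4 = 15.048.
Actual MA = 15.048 × 0.74 = 11.135.
Effort = load / actual MA = 2788 / 11.135 = 250.38 N.

250.4 N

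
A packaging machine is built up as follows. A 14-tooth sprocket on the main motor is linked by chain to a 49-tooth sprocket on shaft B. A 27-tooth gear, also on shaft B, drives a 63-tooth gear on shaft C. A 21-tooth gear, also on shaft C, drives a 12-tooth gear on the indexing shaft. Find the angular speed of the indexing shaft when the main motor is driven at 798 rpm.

Chain: ratio = 49/14 = 3.5, so shaft B turns at 798 / 3.5 = 228 rpm.
Gear mesh: ratio = 63/27 = 2.3333, so shaft C turns at 228 / 2.3333 = 97.714 rpm.
Gear mesh: ratio = 12/21 = 0.57143, so the indexing shaft turns at 97.714 / 0.57143 = 171 rpm.

171 rpm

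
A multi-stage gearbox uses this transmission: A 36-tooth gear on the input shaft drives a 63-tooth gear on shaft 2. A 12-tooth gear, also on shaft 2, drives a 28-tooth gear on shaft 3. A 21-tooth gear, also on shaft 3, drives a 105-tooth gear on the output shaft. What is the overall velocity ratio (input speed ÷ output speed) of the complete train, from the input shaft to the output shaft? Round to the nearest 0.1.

20.4

Each stage contributes driven/driver: gear mesh 63/36 = 1.75, gear mesh 28/12 = 2.3333, gear mesh 105/21 = 5.
Overall: 1.75 × 2.3333 × 5 = 20.417.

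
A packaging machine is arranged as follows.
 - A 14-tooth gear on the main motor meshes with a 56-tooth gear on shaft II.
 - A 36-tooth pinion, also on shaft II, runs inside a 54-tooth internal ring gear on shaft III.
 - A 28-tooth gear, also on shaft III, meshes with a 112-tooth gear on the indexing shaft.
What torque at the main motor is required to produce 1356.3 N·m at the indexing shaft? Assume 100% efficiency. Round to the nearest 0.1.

Overall ratio R = 4 × 1.5 × 4 = 24.
Input torque = output torque / R = 1356.3 / 24 = 56.512 N·m.

56.5 N·m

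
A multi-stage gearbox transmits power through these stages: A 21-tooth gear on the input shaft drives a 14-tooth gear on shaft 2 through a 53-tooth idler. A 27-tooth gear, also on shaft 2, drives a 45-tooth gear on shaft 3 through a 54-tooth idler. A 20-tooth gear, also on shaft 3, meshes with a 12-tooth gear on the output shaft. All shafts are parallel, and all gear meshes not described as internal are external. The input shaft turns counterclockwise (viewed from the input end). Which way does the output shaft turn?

the input shaft → shaft 2: driver → idler → driven is 2 external meshes, 2 reversals → CCW.
shaft 2 → shaft 3: driver → idler → driven is 2 external meshes, 2 reversals → CCW.
shaft 3 → the output shaft: external mesh, 1 reversal → CW.
5 reversals in total — an odd number — so the output shaft turns opposite to the input shaft.

clockwise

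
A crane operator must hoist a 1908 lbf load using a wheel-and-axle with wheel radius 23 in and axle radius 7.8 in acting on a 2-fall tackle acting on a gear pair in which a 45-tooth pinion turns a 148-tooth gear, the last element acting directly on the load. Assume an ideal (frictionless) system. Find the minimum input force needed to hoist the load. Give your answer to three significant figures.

98.4 lbf

Wheel-and-axle MA = R/r = 23/7.8 = 2.9487.
Block-and-tackle MA = number of supporting rope parts = 2.
Gear pair MA = 148/45 = 3.2889.
Combined ideal MA = 2.9487 × 2 × 3.2889 = 19.396.
Effort = load / MA = 1908 / 19.396 = 98.371 lbf.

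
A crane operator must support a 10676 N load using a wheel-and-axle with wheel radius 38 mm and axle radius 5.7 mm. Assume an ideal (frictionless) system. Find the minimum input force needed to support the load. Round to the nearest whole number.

1601 N

Wheel-and-axle MA = R/r = 38/5.7 = 6.6667.
Effort = load / MA = 10676 / 6.6667 = 1601.4 N.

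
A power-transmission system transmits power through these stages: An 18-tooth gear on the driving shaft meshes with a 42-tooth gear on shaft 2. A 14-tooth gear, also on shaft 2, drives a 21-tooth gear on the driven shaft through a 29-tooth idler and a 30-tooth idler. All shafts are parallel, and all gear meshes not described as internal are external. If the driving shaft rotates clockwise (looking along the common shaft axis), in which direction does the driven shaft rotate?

clockwise

the driving shaft → shaft 2: external mesh, 1 reversal → CCW.
shaft 2 → the driven shaft: driver → idler → idler → driven is 3 external meshes, 3 reversals → CW.
4 reversals in total — an even number — so the driven shaft turns the same way as the driving shaft.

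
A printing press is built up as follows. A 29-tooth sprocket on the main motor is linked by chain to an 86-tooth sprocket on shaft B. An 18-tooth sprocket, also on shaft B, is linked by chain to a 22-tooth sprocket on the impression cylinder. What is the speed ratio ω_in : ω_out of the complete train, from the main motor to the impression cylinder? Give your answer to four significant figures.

3.625

Each stage contributes driven/driver: chain 86/29 = 2.9655, chain 22/18 = 1.2222.
Overall: 2.9655 × 1.2222 = 3.6245.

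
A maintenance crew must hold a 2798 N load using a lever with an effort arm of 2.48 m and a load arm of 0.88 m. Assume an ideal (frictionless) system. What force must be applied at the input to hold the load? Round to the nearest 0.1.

Lever MA = effort arm / load arm = 2.48/0.88 = 2.8182.
Effort = load / MA = 2798 / 2.8182 = 992.84 N.

992.8 N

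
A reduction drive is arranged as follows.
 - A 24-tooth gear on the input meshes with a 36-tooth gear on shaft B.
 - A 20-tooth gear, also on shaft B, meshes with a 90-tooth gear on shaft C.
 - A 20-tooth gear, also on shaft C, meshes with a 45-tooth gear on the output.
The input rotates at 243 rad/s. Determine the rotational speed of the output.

the input → shaft B (gear mesh, 36/24): 243 ÷ 1.5 = 162 rad/s
shaft B → shaft C (gear mesh, 90/20): 162 ÷ 4.5 = 36 rad/s
shaft C → the output (gear mesh, 45/20): 36 ÷ 2.25 = 16 rad/s

16 rad/s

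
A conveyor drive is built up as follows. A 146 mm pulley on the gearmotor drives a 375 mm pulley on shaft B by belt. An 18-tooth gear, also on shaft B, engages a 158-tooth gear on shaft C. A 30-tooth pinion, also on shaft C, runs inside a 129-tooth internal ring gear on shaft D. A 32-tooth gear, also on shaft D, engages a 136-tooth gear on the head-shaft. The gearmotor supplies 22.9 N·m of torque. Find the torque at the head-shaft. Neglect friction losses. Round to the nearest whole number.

9435 N·m

Belt: ratio = 375/146 = 2.5685; torque at shaft B = 22.9 × 2.5685 = 58.818 N·m.
Gear mesh: ratio = 158/18 = 8.7778; torque at shaft C = 58.818 × 8.7778 = 516.3 N·m.
Internal gear: ratio = 129/30 = 4.3; torque at shaft D = 516.3 × 4.3 = 2220.1 N·m.
Gear mesh: ratio = 136/32 = 4.25; torque at the head-shaft = 2220.1 × 4.25 = 9435.3 N·m.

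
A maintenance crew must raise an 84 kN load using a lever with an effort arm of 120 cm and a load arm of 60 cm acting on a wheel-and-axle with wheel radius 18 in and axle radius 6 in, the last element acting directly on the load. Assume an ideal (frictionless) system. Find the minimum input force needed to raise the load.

14 kN

Lever MA = effort arm / load arm = 120/60 = 2.
Wheel-and-axle MA = R/r = 18/6 = 3.
Combined ideal MA = 2 × 3 = 6.
Effort = load / MA = 84 / 6 = 14 kN.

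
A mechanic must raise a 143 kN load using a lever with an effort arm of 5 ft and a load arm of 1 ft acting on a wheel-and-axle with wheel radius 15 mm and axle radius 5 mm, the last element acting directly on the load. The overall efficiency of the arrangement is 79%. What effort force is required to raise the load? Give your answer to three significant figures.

12.1 kN

Lever MA = effort arm / load arm = 5/1 = 5.
Wheel-and-axle MA = R/r = 15/5 = 3.
Combined ideal MA = 5 × 3 = 15.
Actual MA = 15 × 0.79 = 11.85.
Effort = load / actual MA = 143 / 11.85 = 12.068 kN.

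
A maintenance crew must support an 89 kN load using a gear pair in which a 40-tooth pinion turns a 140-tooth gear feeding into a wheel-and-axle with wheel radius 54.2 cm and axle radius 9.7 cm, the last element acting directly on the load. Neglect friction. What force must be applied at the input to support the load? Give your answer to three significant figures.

Gear pair MA = 140/40 = 3.5.
Wheel-and-axle MA = R/r = 54.2/9.7 = 5.5876.
Combined ideal MA = 3.5 × 5.5876 = 19.557.
Effort = load / MA = 89 / 19.557 = 4.5509 kN.

4.55 kN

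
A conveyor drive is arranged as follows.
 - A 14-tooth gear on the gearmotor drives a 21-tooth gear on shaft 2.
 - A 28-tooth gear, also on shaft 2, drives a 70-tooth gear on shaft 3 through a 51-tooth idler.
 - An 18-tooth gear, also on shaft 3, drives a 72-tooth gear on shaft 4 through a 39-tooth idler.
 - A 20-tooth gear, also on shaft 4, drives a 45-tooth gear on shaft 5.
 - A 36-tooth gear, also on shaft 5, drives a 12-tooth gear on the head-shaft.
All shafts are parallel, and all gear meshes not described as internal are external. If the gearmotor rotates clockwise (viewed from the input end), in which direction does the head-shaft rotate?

the gearmotor → shaft 2: external mesh, 1 reversal → CCW.
shaft 2 → shaft 3: driver → idler → driven is 2 external meshes, 2 reversals → CCW.
shaft 3 → shaft 4: driver → idler → driven is 2 external meshes, 2 reversals → CCW.
shaft 4 → shaft 5: external mesh, 1 reversal → CW.
shaft 5 → the head-shaft: external mesh, 1 reversal → CCW.
7 reversals in total — an odd number — so the head-shaft turns opposite to the gearmotor.

anticlockwise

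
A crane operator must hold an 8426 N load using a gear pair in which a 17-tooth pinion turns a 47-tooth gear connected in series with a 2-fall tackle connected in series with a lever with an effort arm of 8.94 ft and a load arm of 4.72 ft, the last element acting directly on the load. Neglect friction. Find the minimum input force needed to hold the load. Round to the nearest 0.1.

804.5 N

Gear pair MA = 47/17 = 2.7647.
Block-and-tackle MA = number of supporting rope parts = 2.
Lever MA = effort arm / load arm = 8.94/4.72 = 1.8941.
Combined ideal MA = 2.7647 × 2 × 1.8941 = 10.473.
Effort = load / MA = 8426 / 10.473 = 804.54 N.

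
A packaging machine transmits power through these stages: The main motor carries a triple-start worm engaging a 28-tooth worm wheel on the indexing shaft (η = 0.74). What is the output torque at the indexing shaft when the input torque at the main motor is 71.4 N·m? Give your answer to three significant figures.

worm 28/3 = 9.3333 → τ = 71.4·9.3333·0.74 = 493.14 N·m

493 N·m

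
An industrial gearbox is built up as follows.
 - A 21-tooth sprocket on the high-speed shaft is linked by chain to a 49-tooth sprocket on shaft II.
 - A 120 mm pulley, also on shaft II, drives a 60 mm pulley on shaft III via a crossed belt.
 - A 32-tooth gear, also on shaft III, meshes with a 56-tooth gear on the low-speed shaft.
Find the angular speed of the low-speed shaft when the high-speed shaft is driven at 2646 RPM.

1296 RPM

chain 49/21 = 2.3333 → 2646/2.3333 = 1134 RPM
belt 60/120 = 0.5 → 1134/0.5 = 2268 RPM
gear mesh 56/32 = 1.75 → 2268/1.75 = 1296 RPM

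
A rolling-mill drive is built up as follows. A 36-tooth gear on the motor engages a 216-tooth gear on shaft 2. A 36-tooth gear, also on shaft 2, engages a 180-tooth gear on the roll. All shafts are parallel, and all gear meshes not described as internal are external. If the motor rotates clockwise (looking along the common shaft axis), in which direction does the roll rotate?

the motor → shaft 2: external mesh, 1 reversal → CCW.
shaft 2 → the roll: external mesh, 1 reversal → CW.
2 reversals in total — an even number — so the roll turns the same way as the motor.

clockwise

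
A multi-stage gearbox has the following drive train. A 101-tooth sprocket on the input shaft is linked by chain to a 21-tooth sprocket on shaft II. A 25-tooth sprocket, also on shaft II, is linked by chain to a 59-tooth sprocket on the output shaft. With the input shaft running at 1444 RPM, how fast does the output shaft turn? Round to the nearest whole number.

Chain: ratio = 21/101 = 0.20792, so shaft II turns at 1444 / 0.20792 = 6945 RPM.
Chain: ratio = 59/25 = 2.36, so the output shaft turns at 6945 / 2.36 = 2942.8 RPM.

2943 RPM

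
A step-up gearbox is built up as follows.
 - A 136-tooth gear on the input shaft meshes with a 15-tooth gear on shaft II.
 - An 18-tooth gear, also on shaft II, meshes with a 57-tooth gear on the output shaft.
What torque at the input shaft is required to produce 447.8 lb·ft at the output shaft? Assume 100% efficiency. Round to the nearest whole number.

Overall ratio R = 0.11029 × 3.1667 = 0.34926.
Input torque = output torque / R = 447.8 / 0.34926 = 1282.1 lb·ft.

1282 lb·ft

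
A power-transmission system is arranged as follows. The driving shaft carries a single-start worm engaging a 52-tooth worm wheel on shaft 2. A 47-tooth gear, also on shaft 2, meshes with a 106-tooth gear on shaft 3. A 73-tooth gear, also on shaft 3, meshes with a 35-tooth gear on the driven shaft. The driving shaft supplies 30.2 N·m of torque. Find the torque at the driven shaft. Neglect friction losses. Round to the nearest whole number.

1698 N·m

After the worm (52/1): 30.2 × 52 = 1570.4 N·m
After the gear mesh (106/47): 1570.4 × 2.2553 = 3541.8 N·m
After the gear mesh (35/73): 3541.8 × 0.47945 = 1698.1 N·m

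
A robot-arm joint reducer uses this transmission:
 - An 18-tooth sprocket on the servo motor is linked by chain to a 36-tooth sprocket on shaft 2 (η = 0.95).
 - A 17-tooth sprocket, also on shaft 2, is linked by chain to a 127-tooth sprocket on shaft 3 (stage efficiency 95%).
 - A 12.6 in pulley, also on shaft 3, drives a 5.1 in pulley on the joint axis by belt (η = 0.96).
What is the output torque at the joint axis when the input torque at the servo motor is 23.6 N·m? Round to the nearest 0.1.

After the chain (36/18): 23.6 × 2 × 0.95 = 44.84 N·m
After the chain (127/17): 44.84 × 7.4706 × 0.95 = 318.23 N·m
After the belt (5.1/12.6): 318.23 × 0.40476 × 0.96 = 123.66 N·m

123.7 N·m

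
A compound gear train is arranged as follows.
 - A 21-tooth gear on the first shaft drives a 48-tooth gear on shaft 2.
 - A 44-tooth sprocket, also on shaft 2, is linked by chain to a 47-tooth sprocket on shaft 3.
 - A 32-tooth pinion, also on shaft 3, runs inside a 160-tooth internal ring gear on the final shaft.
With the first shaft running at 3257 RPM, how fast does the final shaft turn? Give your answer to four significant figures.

gear mesh 48/21 = 2.2857 → 3257/2.2857 = 1424.9 RPM
chain 47/44 = 1.0682 → 1424.9/1.0682 = 1334 RPM
internal gear 160/32 = 5 → 1334/5 = 266.8 RPM

266.8 RPM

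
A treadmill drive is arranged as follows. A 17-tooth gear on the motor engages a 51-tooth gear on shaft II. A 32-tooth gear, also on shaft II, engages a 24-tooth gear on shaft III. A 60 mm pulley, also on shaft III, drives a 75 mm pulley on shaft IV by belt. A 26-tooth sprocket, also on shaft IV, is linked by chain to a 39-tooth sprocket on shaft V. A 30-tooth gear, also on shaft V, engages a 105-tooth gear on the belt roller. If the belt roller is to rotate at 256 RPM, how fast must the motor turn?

3780 RPM

Overall ratio R = 3 × 0.75 × 1.25 × 1.5 × 3.5 = 14.766.
Required input speed = output speed × R = 256 × 14.766 = 3780 RPM.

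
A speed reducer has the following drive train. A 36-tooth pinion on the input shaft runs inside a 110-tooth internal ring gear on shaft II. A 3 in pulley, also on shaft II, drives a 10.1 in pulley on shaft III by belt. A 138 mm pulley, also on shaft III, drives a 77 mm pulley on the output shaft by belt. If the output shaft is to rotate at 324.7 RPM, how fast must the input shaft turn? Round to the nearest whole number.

1864 RPM

Overall ratio R = 3.0556 × 3.3667 × 0.55797 = 5.7399.
Required input speed = output speed × R = 324.7 × 5.7399 = 1863.7 RPM.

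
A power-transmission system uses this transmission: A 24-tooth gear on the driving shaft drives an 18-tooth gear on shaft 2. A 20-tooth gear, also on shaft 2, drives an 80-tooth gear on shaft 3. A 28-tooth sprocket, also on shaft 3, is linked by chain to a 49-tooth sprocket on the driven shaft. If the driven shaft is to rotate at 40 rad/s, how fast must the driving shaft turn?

Overall ratio R = 0.75 × 4 × 1.75 = 5.25.
Required input speed = output speed × R = 40 × 5.25 = 210 rad/s.

210 rad/s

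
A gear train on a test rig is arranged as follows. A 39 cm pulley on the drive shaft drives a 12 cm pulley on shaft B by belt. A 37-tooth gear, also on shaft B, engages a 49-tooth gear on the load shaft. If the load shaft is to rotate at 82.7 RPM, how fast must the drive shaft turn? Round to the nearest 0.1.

Overall ratio R = 0.30769 × 1.3243 = 0.40748.
Required input speed = output speed × R = 82.7 × 0.40748 = 33.699 RPM.

33.7 RPM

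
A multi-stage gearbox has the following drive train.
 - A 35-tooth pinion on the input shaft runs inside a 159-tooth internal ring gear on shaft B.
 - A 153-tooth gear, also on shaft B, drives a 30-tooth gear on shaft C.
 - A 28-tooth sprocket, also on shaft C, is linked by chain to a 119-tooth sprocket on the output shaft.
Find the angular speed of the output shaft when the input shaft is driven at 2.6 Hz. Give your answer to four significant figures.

0.6868 Hz

the input shaft → shaft B (internal gear, 159/35): 2.6 ÷ 4.5429 = 0.57233 Hz
shaft B → shaft C (gear mesh, 30/153): 0.57233 ÷ 0.19608 = 2.9189 Hz
shaft C → the output shaft (chain, 119/28): 2.9189 ÷ 4.25 = 0.68679 Hz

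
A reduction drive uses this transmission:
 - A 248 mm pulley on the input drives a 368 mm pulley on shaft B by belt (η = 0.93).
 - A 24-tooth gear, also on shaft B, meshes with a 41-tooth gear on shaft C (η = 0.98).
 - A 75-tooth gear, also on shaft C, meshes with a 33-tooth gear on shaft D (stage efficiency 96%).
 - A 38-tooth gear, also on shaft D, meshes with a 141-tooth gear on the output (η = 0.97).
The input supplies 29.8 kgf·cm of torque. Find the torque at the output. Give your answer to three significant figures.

belt 368/248 = 1.4839 → τ = 29.8·1.4839·0.93 = 41.124 kgf·cm
gear mesh 41/24 = 1.7083 → τ = 41.124·1.7083·0.98 = 68.848 kgf·cm
gear mesh 33/75 = 0.44 → τ = 68.848·0.44·0.96 = 29.082 kgf·cm
gear mesh 141/38 = 3.7105 → τ = 29.082·3.7105·0.97 = 104.67 kgf·cm

105 kgf·cm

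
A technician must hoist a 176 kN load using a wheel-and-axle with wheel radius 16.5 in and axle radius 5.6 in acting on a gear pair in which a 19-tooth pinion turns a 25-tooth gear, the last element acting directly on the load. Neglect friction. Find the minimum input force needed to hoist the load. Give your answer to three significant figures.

Wheel-and-axle MA = R/r = 16.5/5.6 = 2.9464.
Gear pair MA = 25/19 = 1.3158.
Combined ideal MA = 2.9464 × 1.3158 = 3.8769.
Effort = load / MA = 176 / 3.8769 = 45.397 kN.

45.4 kN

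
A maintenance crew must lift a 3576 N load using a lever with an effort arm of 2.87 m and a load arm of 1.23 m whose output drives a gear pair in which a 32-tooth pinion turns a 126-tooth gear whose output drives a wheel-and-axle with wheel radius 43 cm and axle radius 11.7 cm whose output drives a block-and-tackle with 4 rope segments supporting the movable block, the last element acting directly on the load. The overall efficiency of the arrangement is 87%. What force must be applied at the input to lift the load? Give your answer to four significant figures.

30.43 N

Lever MA = effort arm / load arm = 2.87/1.23 = 2.3333.
Gear pair MA = 126/32 = 3.9375.
Wheel-and-axle MA = R/r = 43/11.7 = 3.6752.
Block-and-tackle MA = number of supporting rope parts = 4.
Combined ideal MA = 2.3333 × 3.9375 × 3.6752 × 4 = 135.06.
Actual MA = 135.06 × 0.87 = 117.51.
Effort = load / actual MA = 3576 / 117.51 = 30.433 N.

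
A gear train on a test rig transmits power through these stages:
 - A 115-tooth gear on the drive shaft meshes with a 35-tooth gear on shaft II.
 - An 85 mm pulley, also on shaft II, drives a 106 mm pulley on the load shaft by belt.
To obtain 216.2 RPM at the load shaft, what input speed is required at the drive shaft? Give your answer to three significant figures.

82.1 RPM

Overall ratio R = 0.30435 × 1.2471 = 0.37954.
Required input speed = output speed × R = 216.2 × 0.37954 = 82.056 RPM.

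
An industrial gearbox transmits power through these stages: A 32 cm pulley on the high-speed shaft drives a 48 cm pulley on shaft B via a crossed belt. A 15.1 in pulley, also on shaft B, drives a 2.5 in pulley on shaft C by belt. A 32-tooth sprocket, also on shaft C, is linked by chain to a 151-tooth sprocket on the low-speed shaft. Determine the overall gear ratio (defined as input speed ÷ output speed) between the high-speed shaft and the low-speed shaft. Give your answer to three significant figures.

Each stage contributes driven/driver: belt 48/32 = 1.5, belt 2.5/15.1 = 0.16556, chain 151/32 = 4.7188.
Overall: 1.5 × 0.16556 × 4.7188 = 1.1719.

1.17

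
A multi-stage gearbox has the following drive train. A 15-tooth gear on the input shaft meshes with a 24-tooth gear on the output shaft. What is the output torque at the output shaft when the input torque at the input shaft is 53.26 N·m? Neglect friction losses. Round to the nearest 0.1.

Gear mesh: ratio = 24/15 = 1.6; torque at the output shaft = 53.26 × 1.6 = 85.216 N·m.

85.2 N·m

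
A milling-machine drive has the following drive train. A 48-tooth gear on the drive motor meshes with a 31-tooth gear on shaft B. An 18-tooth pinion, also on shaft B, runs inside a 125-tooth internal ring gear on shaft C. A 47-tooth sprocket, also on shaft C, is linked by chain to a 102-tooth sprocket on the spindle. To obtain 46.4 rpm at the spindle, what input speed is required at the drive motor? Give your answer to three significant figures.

452 rpm

Overall ratio R = 0.64583 × 6.9444 × 2.1702 = 9.7333.
Required input speed = output speed × R = 46.4 × 9.7333 = 451.63 rpm.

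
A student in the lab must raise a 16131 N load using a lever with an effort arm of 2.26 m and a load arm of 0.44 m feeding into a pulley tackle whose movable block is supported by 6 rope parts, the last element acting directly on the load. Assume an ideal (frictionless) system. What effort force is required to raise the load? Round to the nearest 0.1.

523.4 N

Lever MA = effort arm / load arm = 2.26/0.44 = 5.1364.
Block-and-tackle MA = number of supporting rope parts = 6.
Combined ideal MA = 5.1364 × 6 = 30.818.
Effort = load / MA = 16131 / 30.818 = 523.42 N.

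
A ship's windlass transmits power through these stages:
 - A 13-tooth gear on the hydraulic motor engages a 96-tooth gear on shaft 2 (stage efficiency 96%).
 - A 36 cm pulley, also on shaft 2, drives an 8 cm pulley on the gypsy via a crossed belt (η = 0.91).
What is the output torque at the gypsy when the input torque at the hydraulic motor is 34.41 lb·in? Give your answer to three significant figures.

49.3 lb·in

After the gear mesh (96/13): 34.41 × 7.3846 × 0.96 = 243.94 lb·in
After the belt (8/36): 243.94 × 0.22222 × 0.91 = 49.33 lb·in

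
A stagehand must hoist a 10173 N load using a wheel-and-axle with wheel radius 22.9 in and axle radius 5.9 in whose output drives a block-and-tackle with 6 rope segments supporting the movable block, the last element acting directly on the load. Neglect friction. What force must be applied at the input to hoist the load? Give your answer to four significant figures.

Wheel-and-axle MA = R/r = 22.9/5.9 = 3.8814.
Block-and-tackle MA = number of supporting rope parts = 6.
Combined ideal MA = 3.8814 × 6 = 23.288.
Effort = load / MA = 10173 / 23.288 = 436.83 N.

436.8 N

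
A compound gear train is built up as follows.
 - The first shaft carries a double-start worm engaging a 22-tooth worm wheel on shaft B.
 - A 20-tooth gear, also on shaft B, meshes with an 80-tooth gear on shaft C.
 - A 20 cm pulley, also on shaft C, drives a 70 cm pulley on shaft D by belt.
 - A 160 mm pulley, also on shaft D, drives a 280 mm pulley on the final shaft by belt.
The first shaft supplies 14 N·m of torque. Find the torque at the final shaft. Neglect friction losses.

3773 N·m

worm 22/2 = 11 → τ = 14·11 = 154 N·m
gear mesh 80/20 = 4 → τ = 154·4 = 616 N·m
belt 70/20 = 3.5 → τ = 616·3.5 = 2156 N·m
belt 280/160 = 1.75 → τ = 2156·1.75 = 3773 N·m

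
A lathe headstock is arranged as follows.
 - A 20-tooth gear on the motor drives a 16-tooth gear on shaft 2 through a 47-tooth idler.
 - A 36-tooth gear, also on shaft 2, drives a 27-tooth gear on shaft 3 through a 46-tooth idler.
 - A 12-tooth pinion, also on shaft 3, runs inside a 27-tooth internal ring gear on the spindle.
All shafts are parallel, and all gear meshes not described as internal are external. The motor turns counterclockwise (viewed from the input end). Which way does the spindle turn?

the motor → shaft 2: driver → idler → driven is 2 external meshes, 2 reversals → CCW.
shaft 2 → shaft 3: driver → idler → driven is 2 external meshes, 2 reversals → CCW.
shaft 3 → the spindle: internal mesh, same direction → CCW.
4 reversals in total — an even number — so the spindle turns the same way as the motor.

counterclockwise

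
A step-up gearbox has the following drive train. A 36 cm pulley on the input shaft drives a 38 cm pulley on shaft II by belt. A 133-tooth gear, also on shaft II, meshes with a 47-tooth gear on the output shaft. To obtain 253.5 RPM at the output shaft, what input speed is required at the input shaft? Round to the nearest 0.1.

94.6 RPM

Overall ratio R = 1.0556 × 0.35338 = 0.37302.
Required input speed = output speed × R = 253.5 × 0.37302 = 94.56 RPM.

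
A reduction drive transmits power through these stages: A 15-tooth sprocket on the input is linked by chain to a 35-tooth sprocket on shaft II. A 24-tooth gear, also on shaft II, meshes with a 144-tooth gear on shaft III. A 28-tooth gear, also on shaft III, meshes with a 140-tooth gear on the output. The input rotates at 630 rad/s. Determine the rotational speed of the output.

Chain: ratio = 35/15 = 2.3333, so shaft II turns at 630 / 2.3333 = 270 rad/s.
Gear mesh: ratio = 144/24 = 6, so shaft III turns at 270 / 6 = 45 rad/s.
Gear mesh: ratio = 140/28 = 5, so the output turns at 45 / 5 = 9 rad/s.

9 rad/s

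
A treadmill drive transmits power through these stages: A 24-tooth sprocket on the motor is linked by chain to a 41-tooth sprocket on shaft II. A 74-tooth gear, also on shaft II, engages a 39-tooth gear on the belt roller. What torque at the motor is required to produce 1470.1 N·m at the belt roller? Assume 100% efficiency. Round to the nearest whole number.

Overall ratio R = 1.7083 × 0.52703 = 0.90034.
Input torque = output torque / R = 1470.1 / 0.90034 = 1632.8 N·m.

1633 N·m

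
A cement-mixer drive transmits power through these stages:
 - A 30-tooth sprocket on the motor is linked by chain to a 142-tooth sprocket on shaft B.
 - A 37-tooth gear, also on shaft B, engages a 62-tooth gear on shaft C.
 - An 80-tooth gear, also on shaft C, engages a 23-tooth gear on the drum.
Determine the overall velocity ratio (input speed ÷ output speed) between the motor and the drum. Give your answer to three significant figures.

Each stage contributes driven/driver: chain 142/30 = 4.7333, gear mesh 62/37 = 1.6757, gear mesh 23/80 = 0.2875.
Overall: 4.7333 × 1.6757 × 0.2875 = 2.2803.

2.28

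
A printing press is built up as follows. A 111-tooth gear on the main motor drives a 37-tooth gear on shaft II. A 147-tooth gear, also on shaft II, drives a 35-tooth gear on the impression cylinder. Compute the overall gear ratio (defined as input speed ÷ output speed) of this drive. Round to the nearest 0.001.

Each stage contributes driven/driver: gear mesh 37/111 = 0.33333, gear mesh 35/147 = 0.2381.
Overall: 0.33333 × 0.2381 = 0.079365.

0.079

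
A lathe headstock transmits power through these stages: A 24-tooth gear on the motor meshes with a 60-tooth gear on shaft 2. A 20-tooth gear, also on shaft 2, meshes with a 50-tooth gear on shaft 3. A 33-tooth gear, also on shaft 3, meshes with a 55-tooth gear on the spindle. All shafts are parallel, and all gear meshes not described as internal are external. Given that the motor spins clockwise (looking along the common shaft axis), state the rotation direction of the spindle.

counterclockwise

the motor → shaft 2: external mesh, 1 reversal → CCW.
shaft 2 → shaft 3: external mesh, 1 reversal → CW.
shaft 3 → the spindle: external mesh, 1 reversal → CCW.
3 reversals in total — an odd number — so the spindle turns opposite to the motor.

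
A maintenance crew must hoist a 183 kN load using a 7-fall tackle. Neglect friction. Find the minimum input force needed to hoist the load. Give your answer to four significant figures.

Block-and-tackle MA = number of supporting rope parts = 7.
Effort = load / MA = 183 / 7 = 26.143 kN.

26.14 kN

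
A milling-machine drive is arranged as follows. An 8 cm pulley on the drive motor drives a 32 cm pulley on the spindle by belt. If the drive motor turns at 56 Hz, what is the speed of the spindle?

belt 32/8 = 4 → 56/4 = 14 Hz

14 Hz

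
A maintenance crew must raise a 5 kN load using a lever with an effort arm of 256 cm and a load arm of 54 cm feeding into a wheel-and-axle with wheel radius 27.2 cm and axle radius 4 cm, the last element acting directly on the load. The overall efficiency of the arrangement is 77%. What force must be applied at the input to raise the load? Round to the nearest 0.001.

0.201 kN

Lever MA = effort arm / load arm = 256/54 = 4.7407.
Wheel-and-axle MA = R/r = 27.2/4 = 6.8.
Combined ideal MA = 4.7407 × 6.8 = 32.237.
Actual MA = 32.237 × 0.77 = 24.823.
Effort = load / actual MA = 5 / 24.823 = 0.20143 kN.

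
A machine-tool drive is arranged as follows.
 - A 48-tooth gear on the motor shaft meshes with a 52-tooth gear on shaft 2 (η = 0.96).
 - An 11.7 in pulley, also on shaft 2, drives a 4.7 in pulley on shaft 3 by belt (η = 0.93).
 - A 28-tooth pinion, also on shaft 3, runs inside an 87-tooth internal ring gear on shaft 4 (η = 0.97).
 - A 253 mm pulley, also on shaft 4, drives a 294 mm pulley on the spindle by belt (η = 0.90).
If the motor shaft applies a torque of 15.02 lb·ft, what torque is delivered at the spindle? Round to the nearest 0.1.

gear mesh 52/48 = 1.0833 → τ = 15.02·1.0833·0.96 = 15.621 lb·ft
belt 4.7/11.7 = 0.40171 → τ = 15.621·0.40171·0.93 = 5.8358 lb·ft
internal gear 87/28 = 3.1071 → τ = 5.8358·3.1071·0.97 = 17.589 lb·ft
belt 294/253 = 1.1621 → τ = 17.589·1.1621·0.90 = 18.395 lb·ft

18.4 lb·ft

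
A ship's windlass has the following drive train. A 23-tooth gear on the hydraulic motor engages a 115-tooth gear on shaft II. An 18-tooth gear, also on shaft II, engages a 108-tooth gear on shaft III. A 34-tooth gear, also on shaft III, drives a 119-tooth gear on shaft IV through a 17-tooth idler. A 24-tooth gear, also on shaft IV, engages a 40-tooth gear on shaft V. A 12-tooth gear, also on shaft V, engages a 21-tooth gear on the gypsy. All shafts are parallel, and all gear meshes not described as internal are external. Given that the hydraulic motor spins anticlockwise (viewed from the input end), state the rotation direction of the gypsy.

anticlockwise

the hydraulic motor → shaft II: external mesh, 1 reversal → CW.
shaft II → shaft III: external mesh, 1 reversal → CCW.
shaft III → shaft IV: driver → idler → driven is 2 external meshes, 2 reversals → CCW.
shaft IV → shaft V: external mesh, 1 reversal → CW.
shaft V → the gypsy: external mesh, 1 reversal → CCW.
6 reversals in total — an even number — so the gypsy turns the same way as the hydraulic motor.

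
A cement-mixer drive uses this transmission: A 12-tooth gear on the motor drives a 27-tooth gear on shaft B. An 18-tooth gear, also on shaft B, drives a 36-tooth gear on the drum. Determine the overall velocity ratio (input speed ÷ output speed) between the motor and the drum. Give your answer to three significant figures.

Each stage contributes driven/driver: gear mesh 27/12 = 2.25, gear mesh 36/18 = 2.
Overall: 2.25 × 2 = 4.5.

4.50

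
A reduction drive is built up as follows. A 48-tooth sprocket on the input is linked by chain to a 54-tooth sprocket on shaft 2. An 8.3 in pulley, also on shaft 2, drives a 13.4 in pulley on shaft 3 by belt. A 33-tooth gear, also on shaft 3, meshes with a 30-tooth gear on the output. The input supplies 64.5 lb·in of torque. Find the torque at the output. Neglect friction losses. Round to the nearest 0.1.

Chain: ratio = 54/48 = 1.125; torque at shaft 2 = 64.5 × 1.125 = 72.562 lb·in.
Belt: ratio = 13.4/8.3 = 1.6145; torque at shaft 3 = 72.562 × 1.6145 = 117.15 lb·in.
Gear mesh: ratio = 30/33 = 0.90909; torque at the output = 117.15 × 0.90909 = 106.5 lb·in.

106.5 lb·in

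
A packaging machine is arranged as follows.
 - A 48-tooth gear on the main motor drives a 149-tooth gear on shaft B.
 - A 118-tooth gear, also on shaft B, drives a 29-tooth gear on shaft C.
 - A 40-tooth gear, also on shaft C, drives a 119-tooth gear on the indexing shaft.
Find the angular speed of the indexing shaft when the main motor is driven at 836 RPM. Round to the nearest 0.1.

Gear mesh: ratio = 149/48 = 3.1042, so shaft B turns at 836 / 3.1042 = 269.32 RPM.
Gear mesh: ratio = 29/118 = 0.24576, so shaft C turns at 269.32 / 0.24576 = 1095.8 RPM.
Gear mesh: ratio = 119/40 = 2.975, so the indexing shaft turns at 1095.8 / 2.975 = 368.35 RPM.

368.3 RPM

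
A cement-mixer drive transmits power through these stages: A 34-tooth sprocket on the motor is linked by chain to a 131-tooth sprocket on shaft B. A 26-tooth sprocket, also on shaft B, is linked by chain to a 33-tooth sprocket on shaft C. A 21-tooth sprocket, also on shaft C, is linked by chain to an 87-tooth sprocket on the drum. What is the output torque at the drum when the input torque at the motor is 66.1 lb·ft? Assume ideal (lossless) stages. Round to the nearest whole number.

chain 131/34 = 3.8529 → τ = 66.1·3.8529 = 254.68 lb·ft
chain 33/26 = 1.2692 → τ = 254.68·1.2692 = 323.25 lb·ft
chain 87/21 = 4.1429 → τ = 323.25·4.1429 = 1339.2 lb·ft

1339 lb·ft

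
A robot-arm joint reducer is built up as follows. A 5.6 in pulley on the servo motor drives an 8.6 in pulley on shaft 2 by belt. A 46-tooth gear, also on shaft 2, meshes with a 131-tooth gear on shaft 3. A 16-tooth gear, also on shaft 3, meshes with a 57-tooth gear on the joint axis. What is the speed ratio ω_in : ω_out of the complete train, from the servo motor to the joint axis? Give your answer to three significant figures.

Each stage contributes driven/driver: belt 8.6/5.6 = 1.5357, gear mesh 131/46 = 2.8478, gear mesh 57/16 = 3.5625.
Overall: 1.5357 × 2.8478 × 3.5625 = 15.58.

15.6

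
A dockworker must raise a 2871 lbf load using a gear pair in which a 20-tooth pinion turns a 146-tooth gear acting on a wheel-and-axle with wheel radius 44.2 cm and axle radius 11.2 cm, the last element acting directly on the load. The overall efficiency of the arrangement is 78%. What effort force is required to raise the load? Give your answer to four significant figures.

127.8 lbf

Gear pair MA = 146/20 = 7.3.
Wheel-and-axle MA = R/r = 44.2/11.2 = 3.9464.
Combined ideal MA = 7.3 × 3.9464 = 28.809.
Actual MA = 28.809 × 0.78 = 22.471.
Effort = load / actual MA = 2871 / 22.471 = 127.76 lbf.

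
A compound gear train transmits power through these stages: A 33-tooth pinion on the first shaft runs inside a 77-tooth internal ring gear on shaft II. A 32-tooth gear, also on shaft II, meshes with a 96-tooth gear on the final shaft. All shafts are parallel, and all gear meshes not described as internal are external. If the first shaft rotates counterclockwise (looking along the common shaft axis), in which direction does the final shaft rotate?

clockwise

the first shaft → shaft II: internal mesh, same direction → CCW.
shaft II → the final shaft: external mesh, 1 reversal → CW.
1 reversal in total — an odd number — so the final shaft turns opposite to the first shaft.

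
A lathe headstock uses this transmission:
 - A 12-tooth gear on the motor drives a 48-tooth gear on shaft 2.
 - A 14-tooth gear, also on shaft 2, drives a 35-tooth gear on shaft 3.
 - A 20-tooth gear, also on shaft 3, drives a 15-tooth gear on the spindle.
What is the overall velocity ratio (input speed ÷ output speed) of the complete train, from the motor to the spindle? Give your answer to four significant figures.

7.500

Each stage contributes driven/driver: gear mesh 48/12 = 4, gear mesh 35/14 = 2.5, gear mesh 15/20 = 0.75.
Overall: 4 × 2.5 × 0.75 = 7.5.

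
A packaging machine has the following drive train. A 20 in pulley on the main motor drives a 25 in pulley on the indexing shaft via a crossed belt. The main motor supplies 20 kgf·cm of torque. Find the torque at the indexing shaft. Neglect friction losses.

25 kgf·cm

After the belt (25/20): 20 × 1.25 = 25 kgf·cm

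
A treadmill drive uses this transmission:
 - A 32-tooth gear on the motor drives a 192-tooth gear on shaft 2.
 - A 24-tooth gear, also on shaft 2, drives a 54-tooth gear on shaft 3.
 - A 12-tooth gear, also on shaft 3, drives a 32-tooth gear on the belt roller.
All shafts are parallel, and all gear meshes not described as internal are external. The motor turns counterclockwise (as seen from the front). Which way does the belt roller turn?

the motor → shaft 2: external mesh, 1 reversal → CW.
shaft 2 → shaft 3: external mesh, 1 reversal → CCW.
shaft 3 → the belt roller: external mesh, 1 reversal → CW.
3 reversals in total — an odd number — so the belt roller turns opposite to the motor.

clockwise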